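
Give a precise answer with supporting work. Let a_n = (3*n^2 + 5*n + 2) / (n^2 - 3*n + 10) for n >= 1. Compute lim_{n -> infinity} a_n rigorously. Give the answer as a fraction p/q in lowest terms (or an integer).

Divide numerator and denominator by n^2, the highest power:
numerator / n^2 = 3 + 5/n + 2/n^2
denominator / n^2 = 1 - 3/n + 10/n^2
As n -> infinity, all terms of the form c/n^k (k >= 1) tend to 0.
So numerator / n^2 -> 3 and denominator / n^2 -> 1.
Therefore lim a_n = 3.

3


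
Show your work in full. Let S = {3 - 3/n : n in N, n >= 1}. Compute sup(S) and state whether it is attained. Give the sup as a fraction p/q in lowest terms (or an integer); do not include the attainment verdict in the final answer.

Analysis:
- Values: 0, 3/2, 2, 9/4, ... strictly increasing.
- Minimum is 0 (n=1); inf = 0 (attained).
- 3 - 3/n -> 3 from below; sup = 3, not attained.
Conclusion: sup(S) = 3, not attained in S.

3


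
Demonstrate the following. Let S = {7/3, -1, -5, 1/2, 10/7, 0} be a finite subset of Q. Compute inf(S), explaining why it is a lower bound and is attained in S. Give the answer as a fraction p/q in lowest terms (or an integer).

S is finite, so inf(S) = min(S).
Sorted increasing:
-5, -1, 0, 1/2, 10/7, 7/3
The extremum is -5.
For every x in S, x >= -5. And -5 is in S, so it is attained.
Therefore inf(S) = -5.

-5


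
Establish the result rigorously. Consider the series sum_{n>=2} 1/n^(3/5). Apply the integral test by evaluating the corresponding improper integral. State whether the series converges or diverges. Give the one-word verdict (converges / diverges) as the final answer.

Let f(x) = x^(-3/5). Then f is positive, continuous, and decreasing on [2, infinity), so the integral test applies.
Compute the improper integral int_{2}^infinity f(x) dx:
  antiderivative F(x) = 5*x^(2/5)/2.
  As x -> infinity, F(x) -> infinity (since p = 3/5 < 1).
  So the integral diverges. By the integral test, the series diverges.

diverges


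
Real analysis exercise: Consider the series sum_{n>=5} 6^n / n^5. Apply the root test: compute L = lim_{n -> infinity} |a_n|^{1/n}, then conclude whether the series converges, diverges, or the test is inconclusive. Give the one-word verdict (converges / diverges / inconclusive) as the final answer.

Let a_n denote the general term. Form |a_n|^(1/n) and simplify:
|a_n|^(1/n) = 6/n^(5/n)
Take the limit as n -> infinity: L = 6.
Since L = 6 > 1, the root test implies divergence.

diverges


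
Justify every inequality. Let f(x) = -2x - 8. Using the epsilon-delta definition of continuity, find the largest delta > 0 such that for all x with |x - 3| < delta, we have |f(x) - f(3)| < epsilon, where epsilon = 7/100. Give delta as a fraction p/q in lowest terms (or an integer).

We compute f(3) = -2*(3) - 8 = -14.
|f(x) - f(3)| = |-2x - 8 - (-14)| = |-2(x - 3)| = 2|x - 3|.
We need 2|x - 3| < 7/100, i.e. |x - 3| < 7/100 / 2 = 7/200.
So any delta <= 7/200 works. Conversely, if delta > 7/200, then x = 3 + 7/200 satisfies |x - 3| = 7/200 < delta but |f(x) - f(3)| = 2 * 7/200 = 7/100, which is not < 7/100; so no larger delta works.
Hence the largest such delta is 7/200.

7/200


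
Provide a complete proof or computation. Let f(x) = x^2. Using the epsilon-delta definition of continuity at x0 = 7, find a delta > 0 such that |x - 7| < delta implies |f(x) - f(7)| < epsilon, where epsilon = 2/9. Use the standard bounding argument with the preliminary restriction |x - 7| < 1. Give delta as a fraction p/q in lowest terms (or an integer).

Factor: |x^2 - (7)^2| = |x - 7| * |x + 7|.
Impose |x - 7| < 1 first. Then |x + 7| = |(x - 7) + 2*(7)| <= |x - 7| + 2*|7| < 1 + 14 = 15.
So |x^2 - (7)^2| < delta * 15.
We need delta * 15 <= 2/9, i.e. delta <= 2/9/15 = 2/135.
Since 2/135 < 1, this is tighter than 1; take delta = 2/135.
So delta = 2/135 works.

2/135


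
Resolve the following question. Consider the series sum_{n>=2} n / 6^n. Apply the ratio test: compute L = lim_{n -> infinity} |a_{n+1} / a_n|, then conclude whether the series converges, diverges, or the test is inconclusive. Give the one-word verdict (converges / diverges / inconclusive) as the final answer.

Let a_n denote the general term. Form the ratio a_{n+1}/a_n and simplify:
a_{n+1}/a_n = (n + 1)/(6*n)
Take the limit as n -> infinity: L = 1/6.
Since L = 1/6 < 1, the ratio test implies the series converges.

converges


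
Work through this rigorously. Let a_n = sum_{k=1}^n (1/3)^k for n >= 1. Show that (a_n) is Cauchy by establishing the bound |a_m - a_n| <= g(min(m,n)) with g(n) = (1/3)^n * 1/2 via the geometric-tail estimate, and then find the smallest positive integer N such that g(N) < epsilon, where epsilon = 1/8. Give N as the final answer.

For m > n >= 1: |a_m - a_n| = sum_{k=n+1}^m (1/3)^k < sum_{k=n+1}^infinity (1/3)^k = (1/3)^(n+1) / (1 - 1/3) = (1/3)^n * (1/3) * (3/2) = (1/3)^n * 1/2.
So g(n) = (1/3)^n / 2. Since g(n) -> 0, (a_n) is Cauchy.
Now solve g(N) < 1/8: (1/3)^N / 2 < 1/8 <=> 3^N > 1 / (2 * 1/8) = 4.
Check powers of 3: 3^1 = 3 <= 4, 3^2 = 9 > 4.
So the smallest such N is 2. Check: g(2) = 1/(2 * 9) = 1/18 < 1/8.

2


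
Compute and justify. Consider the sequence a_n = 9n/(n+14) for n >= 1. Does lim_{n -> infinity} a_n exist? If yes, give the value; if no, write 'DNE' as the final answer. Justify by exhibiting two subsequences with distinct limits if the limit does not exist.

Examine the behaviour of a_n along subsequences.
Even-n subsequence a_{2k} = 9(2k)/(2k+14) -> 9. Odd-n subsequence a_{2k+1} = 9(2k+1)/(2k+15) -> 9. Both tend to 9, which suggests the limit is 9; verify directly.
|a_n - 9| = |9n - 9(n+14)| / (n+14) = 126/(n+14) < 126/n for every n >= 1.
Given epsilon > 0, choose a positive integer N > 126/epsilon. Then for all n >= N, |a_n - 9| < 126/n <= 126/N < epsilon.
So by the definition of the limit, lim a_n exists and equals 9.

9


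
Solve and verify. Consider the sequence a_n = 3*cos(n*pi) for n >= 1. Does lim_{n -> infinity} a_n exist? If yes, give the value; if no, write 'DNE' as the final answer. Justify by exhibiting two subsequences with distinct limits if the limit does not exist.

Examine the behaviour of a_n along subsequences.
cos(n*pi) = (-1)^n, so a_n = 3*(-1)^n. a_{2k} = 3 -> 3. a_{2k+1} = -3 -> -3.
Since these two subsequential limits are 3 and -3, distinct, the full sequence cannot converge (a convergent sequence has all subsequences tending to the same limit). So lim a_n does not exist.

DNE


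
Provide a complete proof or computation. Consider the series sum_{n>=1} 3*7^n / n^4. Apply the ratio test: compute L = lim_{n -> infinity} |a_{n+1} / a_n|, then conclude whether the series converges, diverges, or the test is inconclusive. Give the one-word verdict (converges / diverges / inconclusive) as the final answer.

Let a_n denote the general term. Form the ratio a_{n+1}/a_n and simplify:
a_{n+1}/a_n = 7*n^4/(n + 1)^4
Take the limit as n -> infinity: L = 7.
Since L = 7 > 1 (or L = infinity), the ratio test implies the series diverges.

diverges


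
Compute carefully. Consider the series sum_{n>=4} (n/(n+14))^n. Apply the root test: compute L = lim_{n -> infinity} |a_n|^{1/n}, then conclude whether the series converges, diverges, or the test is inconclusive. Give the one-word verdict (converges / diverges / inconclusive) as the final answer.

Let a_n denote the general term. Form |a_n|^(1/n) and simplify:
|a_n|^(1/n) = n/(n + 14)
Take the limit as n -> infinity: L = 1.
Since L = 1, the root test is inconclusive. (In fact a_n = (n/(n+14))^n -> e^(-14) != 0, so the nth-term test shows divergence; but the root test itself gives no conclusion.)

inconclusive


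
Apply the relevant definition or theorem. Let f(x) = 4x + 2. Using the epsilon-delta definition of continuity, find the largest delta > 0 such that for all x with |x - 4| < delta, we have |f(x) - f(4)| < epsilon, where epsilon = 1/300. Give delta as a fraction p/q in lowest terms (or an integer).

We compute f(4) = 4*(4) + 2 = 18.
|f(x) - f(4)| = |4x + 2 - (18)| = |4(x - 4)| = 4|x - 4|.
We need 4|x - 4| < 1/300, i.e. |x - 4| < 1/300 / 4 = 1/1200.
So any delta <= 1/1200 works. Conversely, if delta > 1/1200, then x = 4 + 1/1200 satisfies |x - 4| = 1/1200 < delta but |f(x) - f(4)| = 4 * 1/1200 = 1/300, which is not < 1/300; so no larger delta works.
Hence the largest such delta is 1/1200.

1/1200


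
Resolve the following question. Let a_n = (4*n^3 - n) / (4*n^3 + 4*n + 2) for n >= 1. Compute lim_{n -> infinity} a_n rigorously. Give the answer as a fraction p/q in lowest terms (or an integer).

Divide numerator and denominator by n^3, the highest power:
numerator / n^3 = 4 - 1/n^2
denominator / n^3 = 4 + 4/n^2 + 2/n^3
As n -> infinity, all terms of the form c/n^k (k >= 1) tend to 0.
So numerator / n^3 -> 4 and denominator / n^3 -> 4.
Therefore lim a_n = 1.

1


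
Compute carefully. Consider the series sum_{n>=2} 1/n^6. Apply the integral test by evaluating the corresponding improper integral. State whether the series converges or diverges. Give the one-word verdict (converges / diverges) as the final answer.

Let f(x) = x^(-6). Then f is positive, continuous, and decreasing on [2, infinity), so the integral test applies.
Compute the improper integral int_{2}^infinity f(x) dx:
  antiderivative F(x) = -1/(5*x^5).
  As x -> infinity, F(x) -> 0 (since p = 6 > 1).
  So int = F(infinity) - F(2) = 0 - (-1/160) = 1/160.
  Finite, so by the integral test, the series converges.

converges


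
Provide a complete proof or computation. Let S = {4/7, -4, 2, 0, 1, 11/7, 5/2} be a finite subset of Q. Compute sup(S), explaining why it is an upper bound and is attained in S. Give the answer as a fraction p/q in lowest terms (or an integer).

S is finite, so sup(S) = max(S).
Sorted decreasing:
5/2, 2, 11/7, 1, 4/7, 0, -4
The extremum is 5/2.
For every x in S, x <= 5/2. And 5/2 is in S, so it is attained.
Therefore sup(S) = 5/2.

5/2


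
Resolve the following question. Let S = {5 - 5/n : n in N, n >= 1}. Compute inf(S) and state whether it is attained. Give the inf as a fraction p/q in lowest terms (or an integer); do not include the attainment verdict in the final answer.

Analysis:
- Values: 0, 5/2, 10/3, 15/4, ... strictly increasing.
- Minimum is 0 (n=1); inf = 0 (attained).
- 5 - 5/n -> 5 from below; sup = 5, not attained.
Conclusion: inf(S) = 0, attained in S.

0


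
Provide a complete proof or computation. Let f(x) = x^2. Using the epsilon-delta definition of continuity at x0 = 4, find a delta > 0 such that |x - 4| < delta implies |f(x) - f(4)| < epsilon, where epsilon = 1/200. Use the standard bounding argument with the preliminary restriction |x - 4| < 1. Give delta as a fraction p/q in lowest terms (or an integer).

Factor: |x^2 - (4)^2| = |x - 4| * |x + 4|.
Impose |x - 4| < 1 first. Then |x + 4| = |(x - 4) + 2*(4)| <= |x - 4| + 2*|4| < 1 + 8 = 9.
So |x^2 - (4)^2| < delta * 9.
We need delta * 9 <= 1/200, i.e. delta <= 1/200/9 = 1/1800.
Since 1/1800 < 1, this is tighter than 1; take delta = 1/1800.
So delta = 1/1800 works.

1/1800


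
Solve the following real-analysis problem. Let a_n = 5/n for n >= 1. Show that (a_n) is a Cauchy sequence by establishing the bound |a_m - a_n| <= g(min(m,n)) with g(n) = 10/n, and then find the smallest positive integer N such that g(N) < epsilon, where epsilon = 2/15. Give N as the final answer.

For any m, n >= 1, by the triangle inequality:
|a_m - a_n| = |5/m - 5/n| <= 5*1/m + 5*1/n <= 10/min(m,n).
So g(n) = 10/n bounds the Cauchy difference. Since g(n) -> 0, (a_n) is Cauchy.
Now solve g(N) < 2/15: 10/N < 2/15 <=> N > 10 / (2/15) = 75.
The smallest integer strictly greater than 75 is N = 76.
Check: g(76) = 10/76 = 5/38 < 2/15; g(75) = 2/15 >= 2/15. So N = 76.

76


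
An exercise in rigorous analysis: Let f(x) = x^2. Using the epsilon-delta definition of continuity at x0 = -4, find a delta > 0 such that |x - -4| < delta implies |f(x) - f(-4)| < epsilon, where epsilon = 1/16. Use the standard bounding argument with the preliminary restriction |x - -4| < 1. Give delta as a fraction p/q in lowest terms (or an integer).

Factor: |x^2 - (-4)^2| = |x - -4| * |x + -4|.
Impose |x - -4| < 1 first. Then |x + -4| = |(x - -4) + 2*(-4)| <= |x - -4| + 2*|-4| < 1 + 8 = 9.
So |x^2 - (-4)^2| < delta * 9.
We need delta * 9 <= 1/16, i.e. delta <= 1/16/9 = 1/144.
Since 1/144 < 1, this is tighter than 1; take delta = 1/144.
So delta = 1/144 works.

1/144


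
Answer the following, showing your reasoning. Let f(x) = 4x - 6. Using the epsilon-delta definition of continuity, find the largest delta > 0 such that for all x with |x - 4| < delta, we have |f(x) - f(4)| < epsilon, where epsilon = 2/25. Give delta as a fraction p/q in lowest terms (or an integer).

We compute f(4) = 4*(4) - 6 = 10.
|f(x) - f(4)| = |4x - 6 - (10)| = |4(x - 4)| = 4|x - 4|.
We need 4|x - 4| < 2/25, i.e. |x - 4| < 2/25 / 4 = 1/50.
So any delta <= 1/50 works. Conversely, if delta > 1/50, then x = 4 + 1/50 satisfies |x - 4| = 1/50 < delta but |f(x) - f(4)| = 4 * 1/50 = 2/25, which is not < 2/25; so no larger delta works.
Hence the largest such delta is 1/50.

1/50


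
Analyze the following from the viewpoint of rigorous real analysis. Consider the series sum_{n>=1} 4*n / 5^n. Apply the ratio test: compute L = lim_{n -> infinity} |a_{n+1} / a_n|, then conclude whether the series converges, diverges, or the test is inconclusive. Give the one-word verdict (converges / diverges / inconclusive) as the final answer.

Let a_n denote the general term. Form the ratio a_{n+1}/a_n and simplify:
a_{n+1}/a_n = (n + 1)/(5*n)
Take the limit as n -> infinity: L = 1/5.
Since L = 1/5 < 1, the ratio test implies the series converges.

converges


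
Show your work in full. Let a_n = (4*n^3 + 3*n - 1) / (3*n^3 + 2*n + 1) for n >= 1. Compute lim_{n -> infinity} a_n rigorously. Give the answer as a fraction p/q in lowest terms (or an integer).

Divide numerator and denominator by n^3, the highest power:
numerator / n^3 = 4 + 3/n^2 - 1/n^3
denominator / n^3 = 3 + 2/n^2 + n^(-3)
As n -> infinity, all terms of the form c/n^k (k >= 1) tend to 0.
So numerator / n^3 -> 4 and denominator / n^3 -> 3.
Therefore lim a_n = 4/3.

4/3


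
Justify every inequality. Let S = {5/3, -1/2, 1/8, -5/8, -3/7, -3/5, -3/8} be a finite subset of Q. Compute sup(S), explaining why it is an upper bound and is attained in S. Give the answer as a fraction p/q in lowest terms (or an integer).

S is finite, so sup(S) = max(S).
Sorted decreasing:
5/3, 1/8, -3/8, -3/7, -1/2, -3/5, -5/8
The extremum is 5/3.
For every x in S, x <= 5/3. And 5/3 is in S, so it is attained.
Therefore sup(S) = 5/3.

5/3


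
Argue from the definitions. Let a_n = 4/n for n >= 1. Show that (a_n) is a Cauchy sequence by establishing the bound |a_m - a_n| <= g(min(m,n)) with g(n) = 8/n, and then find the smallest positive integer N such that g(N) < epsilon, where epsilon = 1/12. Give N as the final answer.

For any m, n >= 1, by the triangle inequality:
|a_m - a_n| = |4/m - 4/n| <= 4*1/m + 4*1/n <= 8/min(m,n).
So g(n) = 8/n bounds the Cauchy difference. Since g(n) -> 0, (a_n) is Cauchy.
Now solve g(N) < 1/12: 8/N < 1/12 <=> N > 8 / (1/12) = 96.
The smallest integer strictly greater than 96 is N = 97.
Check: g(97) = 8/97 = 8/97 < 1/12; g(96) = 1/12 >= 1/12. So N = 97.

97


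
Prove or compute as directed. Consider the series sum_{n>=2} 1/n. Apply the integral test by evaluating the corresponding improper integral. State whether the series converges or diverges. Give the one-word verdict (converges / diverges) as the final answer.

Let f(x) = 1/x. Then f is positive, continuous, and decreasing on [2, infinity), so the integral test applies.
Compute the improper integral int_{2}^infinity f(x) dx:
  antiderivative F(x) = log(x).
  As x -> infinity, log(x) -> infinity.
  So int = infinity - log(2) = infinity. By the integral test, the series diverges.

diverges


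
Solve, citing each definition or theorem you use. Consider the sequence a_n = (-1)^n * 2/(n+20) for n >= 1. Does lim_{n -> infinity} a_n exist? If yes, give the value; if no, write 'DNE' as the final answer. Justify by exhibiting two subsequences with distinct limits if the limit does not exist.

Examine the behaviour of a_n along subsequences.
Even-n subsequence a_{2k} = 2/(2k+20) -> 0. Odd-n subsequence a_{2k+1} = -2/(2k+21) -> 0. Both tend to 0, which suggests the limit is 0; verify directly.
|a_n - 0| = 2/(n+20) < 2/n for every n >= 1.
Given epsilon > 0, choose a positive integer N > 2/epsilon. Then for all n >= N, |a_n| < 2/n <= 2/N < epsilon.
So by the definition of the limit, lim a_n exists and equals 0.

0


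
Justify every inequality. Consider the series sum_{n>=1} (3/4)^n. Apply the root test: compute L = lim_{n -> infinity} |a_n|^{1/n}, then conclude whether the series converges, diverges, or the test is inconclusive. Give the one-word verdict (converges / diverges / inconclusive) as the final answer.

Let a_n denote the general term. Form |a_n|^(1/n) and simplify:
|a_n|^(1/n) = 3/4
Take the limit as n -> infinity: L = 3/4.
Since L = 3/4 < 1, the root test implies convergence.

converges


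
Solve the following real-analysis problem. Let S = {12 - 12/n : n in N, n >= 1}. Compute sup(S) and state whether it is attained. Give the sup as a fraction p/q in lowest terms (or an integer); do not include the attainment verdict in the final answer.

Analysis:
- Values: 0, 6, 8, 9, ... strictly increasing.
- Minimum is 0 (n=1); inf = 0 (attained).
- 12 - 12/n -> 12 from below; sup = 12, not attained.
Conclusion: sup(S) = 12, not attained in S.

12


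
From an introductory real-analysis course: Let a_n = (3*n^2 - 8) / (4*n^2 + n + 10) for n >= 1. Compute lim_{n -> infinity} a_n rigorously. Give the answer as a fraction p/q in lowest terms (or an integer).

Divide numerator and denominator by n^2, the highest power:
numerator / n^2 = 3 - 8/n^2
denominator / n^2 = 4 + 1/n + 10/n^2
As n -> infinity, all terms of the form c/n^k (k >= 1) tend to 0.
So numerator / n^2 -> 3 and denominator / n^2 -> 4.
Therefore lim a_n = 3/4.

3/4


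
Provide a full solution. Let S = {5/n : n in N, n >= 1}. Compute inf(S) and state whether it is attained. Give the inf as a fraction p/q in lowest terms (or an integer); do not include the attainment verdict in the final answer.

Analysis:
- Values: 5, 5/2, 5/3, 5/4, ... strictly decreasing.
- The maximum is 5 (n=1); sup = 5 (attained).
- The set is bounded below by 0; 5/n -> 0 so 0 is the greatest lower bound.
- 0 is not in the set, so inf = 0 is not attained.
Conclusion: inf(S) = 0, not attained in S.

0


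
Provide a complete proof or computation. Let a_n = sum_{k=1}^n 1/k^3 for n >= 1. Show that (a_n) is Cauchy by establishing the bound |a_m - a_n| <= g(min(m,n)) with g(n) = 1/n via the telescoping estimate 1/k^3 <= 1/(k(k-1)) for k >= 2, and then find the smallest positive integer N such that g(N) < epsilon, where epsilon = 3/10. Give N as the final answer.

For m > n >= 1: |a_m - a_n| = sum_{k=n+1}^m 1/k^3.
Use 1/k^3 <= 1/(k(k-1)) = 1/(k-1) - 1/k for k >= 2 (which holds since k^3 >= k^2 >= k(k-1) for k >= 2):
sum_{k=n+1}^m 1/k^3 <= sum_{k=n+1}^m (1/(k-1) - 1/k) = 1/n - 1/m <= 1/n.
By symmetry the same bound holds with n,m swapped, so |a_m - a_n| <= 1/min(m,n) = g(min(m,n)). Since g(n) -> 0, (a_n) is Cauchy.
Now solve g(N) < 3/10: 1/N < 3/10 <=> N > 1/(3/10) = 10/3.
The smallest integer strictly greater than 10/3 is N = 4.
Check: g(4) = 1/4 < 3/10; g(3) = 1/3 >= 3/10. So N = 4.

4


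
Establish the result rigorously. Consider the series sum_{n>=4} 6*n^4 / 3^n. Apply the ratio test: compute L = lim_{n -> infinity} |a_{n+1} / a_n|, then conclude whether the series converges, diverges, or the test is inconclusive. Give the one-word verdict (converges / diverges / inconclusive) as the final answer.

Let a_n denote the general term. Form the ratio a_{n+1}/a_n and simplify:
a_{n+1}/a_n = (n + 1)^4/(3*n^4)
Take the limit as n -> infinity: L = 1/3.
Since L = 1/3 < 1, the ratio test implies the series converges.

converges


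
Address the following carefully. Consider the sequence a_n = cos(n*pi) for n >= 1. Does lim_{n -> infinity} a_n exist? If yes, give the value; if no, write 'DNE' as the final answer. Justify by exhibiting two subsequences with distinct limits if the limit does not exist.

Examine the behaviour of a_n along subsequences.
cos(n*pi) = (-1)^n, so a_n = (-1)^n. a_{2k} = 1 -> 1. a_{2k+1} = -1 -> -1.
Since these two subsequential limits are 1 and -1, distinct, the full sequence cannot converge (a convergent sequence has all subsequences tending to the same limit). So lim a_n does not exist.

DNE


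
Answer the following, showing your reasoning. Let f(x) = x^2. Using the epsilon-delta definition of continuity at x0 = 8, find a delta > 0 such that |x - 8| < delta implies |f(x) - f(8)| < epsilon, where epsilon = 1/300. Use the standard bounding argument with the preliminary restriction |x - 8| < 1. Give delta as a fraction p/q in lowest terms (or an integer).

Factor: |x^2 - (8)^2| = |x - 8| * |x + 8|.
Impose |x - 8| < 1 first. Then |x + 8| = |(x - 8) + 2*(8)| <= |x - 8| + 2*|8| < 1 + 16 = 17.
So |x^2 - (8)^2| < delta * 17.
We need delta * 17 <= 1/300, i.e. delta <= 1/300/17 = 1/5100.
Since 1/5100 < 1, this is tighter than 1; take delta = 1/5100.
So delta = 1/5100 works.

1/5100


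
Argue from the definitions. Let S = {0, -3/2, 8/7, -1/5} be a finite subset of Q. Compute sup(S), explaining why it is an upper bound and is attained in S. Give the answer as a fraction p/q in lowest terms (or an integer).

S is finite, so sup(S) = max(S).
Sorted decreasing:
8/7, 0, -1/5, -3/2
The extremum is 8/7.
For every x in S, x <= 8/7. And 8/7 is in S, so it is attained.
Therefore sup(S) = 8/7.

8/7


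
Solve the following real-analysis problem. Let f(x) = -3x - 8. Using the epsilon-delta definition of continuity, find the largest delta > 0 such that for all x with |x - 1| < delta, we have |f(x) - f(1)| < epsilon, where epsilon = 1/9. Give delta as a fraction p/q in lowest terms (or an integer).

We compute f(1) = -3*(1) - 8 = -11.
|f(x) - f(1)| = |-3x - 8 - (-11)| = |-3(x - 1)| = 3|x - 1|.
We need 3|x - 1| < 1/9, i.e. |x - 1| < 1/9 / 3 = 1/27.
So any delta <= 1/27 works. Conversely, if delta > 1/27, then x = 1 + 1/27 satisfies |x - 1| = 1/27 < delta but |f(x) - f(1)| = 3 * 1/27 = 1/9, which is not < 1/9; so no larger delta works.
Hence the largest such delta is 1/27.

1/27


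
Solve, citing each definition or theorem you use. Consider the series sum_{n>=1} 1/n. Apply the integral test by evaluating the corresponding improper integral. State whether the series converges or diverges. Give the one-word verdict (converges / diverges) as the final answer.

Let f(x) = 1/x. Then f is positive, continuous, and decreasing on [1, infinity), so the integral test applies.
Compute the improper integral int_{1}^infinity f(x) dx:
  antiderivative F(x) = log(x).
  As x -> infinity, log(x) -> infinity.
  So int = infinity - log(1) = infinity. By the integral test, the series diverges.

diverges


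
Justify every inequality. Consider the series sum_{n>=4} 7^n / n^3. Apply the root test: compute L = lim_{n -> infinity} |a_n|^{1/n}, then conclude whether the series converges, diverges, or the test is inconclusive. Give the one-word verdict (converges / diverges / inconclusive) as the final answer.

Let a_n denote the general term. Form |a_n|^(1/n) and simplify:
|a_n|^(1/n) = 7/n^(3/n)
Take the limit as n -> infinity: L = 7.
Since L = 7 > 1, the root test implies divergence.

diverges


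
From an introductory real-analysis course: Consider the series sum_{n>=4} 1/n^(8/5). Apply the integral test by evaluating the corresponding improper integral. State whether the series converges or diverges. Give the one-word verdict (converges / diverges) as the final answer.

Let f(x) = x^(-8/5). Then f is positive, continuous, and decreasing on [4, infinity), so the integral test applies.
Compute the improper integral int_{4}^infinity f(x) dx:
  antiderivative F(x) = -5/(3*x^(3/5)).
  As x -> infinity, F(x) -> 0 (since p = 8/5 > 1).
  So int = F(infinity) - F(4) = 0 - (-5*2^(4/5)/12) = 5*2^(4/5)/12.
  Finite, so by the integral test, the series converges.

converges


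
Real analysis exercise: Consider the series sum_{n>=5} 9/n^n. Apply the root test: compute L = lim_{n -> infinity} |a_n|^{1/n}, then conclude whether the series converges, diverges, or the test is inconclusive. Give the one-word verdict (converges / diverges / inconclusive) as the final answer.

Let a_n denote the general term. Form |a_n|^(1/n) and simplify:
|a_n|^(1/n) = 3^(2/n)/n
Take the limit as n -> infinity: L = 0.
Since L = 0 < 1, the root test implies convergence.

converges


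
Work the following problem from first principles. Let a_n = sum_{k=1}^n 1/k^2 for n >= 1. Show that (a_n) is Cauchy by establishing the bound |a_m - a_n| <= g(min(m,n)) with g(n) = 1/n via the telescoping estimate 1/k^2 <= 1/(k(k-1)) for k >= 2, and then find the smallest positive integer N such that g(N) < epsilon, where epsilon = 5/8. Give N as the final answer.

For m > n >= 1: |a_m - a_n| = sum_{k=n+1}^m 1/k^2.
Use 1/k^2 <= 1/(k(k-1)) = 1/(k-1) - 1/k for k >= 2:
sum_{k=n+1}^m 1/k^2 <= sum_{k=n+1}^m (1/(k-1) - 1/k) = 1/n - 1/m <= 1/n.
By symmetry the same bound holds with n,m swapped, so |a_m - a_n| <= 1/min(m,n) = g(min(m,n)). Since g(n) -> 0, (a_n) is Cauchy.
Now solve g(N) < 5/8: 1/N < 5/8 <=> N > 1/(5/8) = 8/5.
The smallest integer strictly greater than 8/5 is N = 2.
Check: g(2) = 1/2 < 5/8; g(1) = 1/1 >= 5/8. So N = 2.

2


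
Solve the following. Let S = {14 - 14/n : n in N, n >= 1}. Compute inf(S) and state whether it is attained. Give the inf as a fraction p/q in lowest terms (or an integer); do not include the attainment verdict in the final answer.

Analysis:
- Values: 0, 7, 28/3, 21/2, ... strictly increasing.
- Minimum is 0 (n=1); inf = 0 (attained).
- 14 - 14/n -> 14 from below; sup = 14, not attained.
Conclusion: inf(S) = 0, attained in S.

0


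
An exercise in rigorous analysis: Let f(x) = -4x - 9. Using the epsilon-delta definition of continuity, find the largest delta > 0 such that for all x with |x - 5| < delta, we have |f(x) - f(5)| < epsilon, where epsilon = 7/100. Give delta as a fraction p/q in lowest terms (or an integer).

We compute f(5) = -4*(5) - 9 = -29.
|f(x) - f(5)| = |-4x - 9 - (-29)| = |-4(x - 5)| = 4|x - 5|.
We need 4|x - 5| < 7/100, i.e. |x - 5| < 7/100 / 4 = 7/400.
So any delta <= 7/400 works. Conversely, if delta > 7/400, then x = 5 + 7/400 satisfies |x - 5| = 7/400 < delta but |f(x) - f(5)| = 4 * 7/400 = 7/100, which is not < 7/100; so no larger delta works.
Hence the largest such delta is 7/400.

7/400


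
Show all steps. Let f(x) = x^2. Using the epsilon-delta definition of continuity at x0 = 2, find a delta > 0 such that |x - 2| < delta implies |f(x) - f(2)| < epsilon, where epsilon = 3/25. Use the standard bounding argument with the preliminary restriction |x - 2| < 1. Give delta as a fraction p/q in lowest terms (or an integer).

Factor: |x^2 - (2)^2| = |x - 2| * |x + 2|.
Impose |x - 2| < 1 first. Then |x + 2| = |(x - 2) + 2*(2)| <= |x - 2| + 2*|2| < 1 + 4 = 5.
So |x^2 - (2)^2| < delta * 5.
We need delta * 5 <= 3/25, i.e. delta <= 3/25/5 = 3/125.
Since 3/125 < 1, this is tighter than 1; take delta = 3/125.
So delta = 3/125 works.

3/125


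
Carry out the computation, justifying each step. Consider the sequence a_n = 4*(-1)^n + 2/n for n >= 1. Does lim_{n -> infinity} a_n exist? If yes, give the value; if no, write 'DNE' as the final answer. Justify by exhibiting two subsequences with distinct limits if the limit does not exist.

Examine the behaviour of a_n along subsequences.
a_{2k} = 4 + 2/(2k) -> 4. a_{2k+1} = -4 + 2/(2k+1) -> -4.
Since these two subsequential limits are 4 and -4, distinct, the full sequence cannot converge (a convergent sequence has all subsequences tending to the same limit). So lim a_n does not exist.

DNE


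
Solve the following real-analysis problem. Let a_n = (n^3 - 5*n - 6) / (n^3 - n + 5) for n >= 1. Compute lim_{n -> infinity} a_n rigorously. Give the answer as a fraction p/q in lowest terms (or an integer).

Divide numerator and denominator by n^3, the highest power:
numerator / n^3 = 1 - 5/n^2 - 6/n^3
denominator / n^3 = 1 - 1/n^2 + 5/n^3
As n -> infinity, all terms of the form c/n^k (k >= 1) tend to 0.
So numerator / n^3 -> 1 and denominator / n^3 -> 1.
Therefore lim a_n = 1.

1


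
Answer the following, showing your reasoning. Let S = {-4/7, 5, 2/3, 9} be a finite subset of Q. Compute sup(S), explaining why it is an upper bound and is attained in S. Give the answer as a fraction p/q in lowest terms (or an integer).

S is finite, so sup(S) = max(S).
Sorted decreasing:
9, 5, 2/3, -4/7
The extremum is 9.
For every x in S, x <= 9. And 9 is in S, so it is attained.
Therefore sup(S) = 9.

9


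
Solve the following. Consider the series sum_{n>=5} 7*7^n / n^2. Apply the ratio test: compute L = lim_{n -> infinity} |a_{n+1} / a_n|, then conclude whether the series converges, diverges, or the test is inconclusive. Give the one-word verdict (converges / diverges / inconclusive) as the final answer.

Let a_n denote the general term. Form the ratio a_{n+1}/a_n and simplify:
a_{n+1}/a_n = 7*n^2/(n + 1)^2
Take the limit as n -> infinity: L = 7.
Since L = 7 > 1 (or L = infinity), the ratio test implies the series diverges.

diverges


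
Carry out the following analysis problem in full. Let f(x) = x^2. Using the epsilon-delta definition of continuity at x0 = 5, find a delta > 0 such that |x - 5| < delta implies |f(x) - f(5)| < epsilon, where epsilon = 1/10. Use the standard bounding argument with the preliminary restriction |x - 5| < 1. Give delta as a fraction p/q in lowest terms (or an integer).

Factor: |x^2 - (5)^2| = |x - 5| * |x + 5|.
Impose |x - 5| < 1 first. Then |x + 5| = |(x - 5) + 2*(5)| <= |x - 5| + 2*|5| < 1 + 10 = 11.
So |x^2 - (5)^2| < delta * 11.
We need delta * 11 <= 1/10, i.e. delta <= 1/10/11 = 1/110.
Since 1/110 < 1, this is tighter than 1; take delta = 1/110.
So delta = 1/110 works.

1/110


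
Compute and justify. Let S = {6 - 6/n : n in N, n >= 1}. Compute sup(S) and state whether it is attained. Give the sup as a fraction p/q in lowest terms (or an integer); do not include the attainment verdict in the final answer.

Analysis:
- Values: 0, 3, 4, 9/2, ... strictly increasing.
- Minimum is 0 (n=1); inf = 0 (attained).
- 6 - 6/n -> 6 from below; sup = 6, not attained.
Conclusion: sup(S) = 6, not attained in S.

6


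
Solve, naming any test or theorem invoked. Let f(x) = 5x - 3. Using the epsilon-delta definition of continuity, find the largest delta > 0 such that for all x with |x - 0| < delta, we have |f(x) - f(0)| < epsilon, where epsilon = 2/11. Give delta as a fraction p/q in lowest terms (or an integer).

We compute f(0) = 5*(0) - 3 = -3.
|f(x) - f(0)| = |5x - 3 - (-3)| = |5(x - 0)| = 5|x - 0|.
We need 5|x - 0| < 2/11, i.e. |x - 0| < 2/11 / 5 = 2/55.
So any delta <= 2/55 works. Conversely, if delta > 2/55, then x = 0 + 2/55 satisfies |x - 0| = 2/55 < delta but |f(x) - f(0)| = 5 * 2/55 = 2/11, which is not < 2/11; so no larger delta works.
Hence the largest such delta is 2/55.

2/55


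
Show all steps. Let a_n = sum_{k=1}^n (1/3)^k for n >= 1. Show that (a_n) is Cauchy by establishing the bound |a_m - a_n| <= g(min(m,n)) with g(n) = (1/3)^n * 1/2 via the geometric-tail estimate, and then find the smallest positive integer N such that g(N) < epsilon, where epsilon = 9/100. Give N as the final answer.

For m > n >= 1: |a_m - a_n| = sum_{k=n+1}^m (1/3)^k < sum_{k=n+1}^infinity (1/3)^k = (1/3)^(n+1) / (1 - 1/3) = (1/3)^n * (1/3) * (3/2) = (1/3)^n * 1/2.
So g(n) = (1/3)^n / 2. Since g(n) -> 0, (a_n) is Cauchy.
Now solve g(N) < 9/100: (1/3)^N / 2 < 9/100 <=> 3^N > 1 / (2 * 9/100) = 50/9.
Check powers of 3: 3^1 = 3 <= 50/9, 3^2 = 9 > 50/9.
So the smallest such N is 2. Check: g(2) = 1/(2 * 9) = 1/18 < 9/100.

2


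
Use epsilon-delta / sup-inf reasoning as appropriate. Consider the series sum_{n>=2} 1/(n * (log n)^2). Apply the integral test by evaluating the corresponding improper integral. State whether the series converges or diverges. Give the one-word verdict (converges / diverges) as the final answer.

Let f(x) = 1/(x*log(x)^2). Then f is positive, continuous, and decreasing on [2, infinity), so the integral test applies.
Compute the improper integral int_{2}^infinity f(x) dx:
  antiderivative F(x) = -1/log(x).
  F(x) -> 0 as x -> infinity.  int = 0 - F(2) = 1/log(2) < infinity. By the integral test, the series converges.

converges


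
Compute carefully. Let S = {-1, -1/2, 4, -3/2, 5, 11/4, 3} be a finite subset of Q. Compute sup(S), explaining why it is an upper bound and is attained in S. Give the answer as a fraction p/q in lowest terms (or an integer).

S is finite, so sup(S) = max(S).
Sorted decreasing:
5, 4, 3, 11/4, -1/2, -1, -3/2
The extremum is 5.
For every x in S, x <= 5. And 5 is in S, so it is attained.
Therefore sup(S) = 5.

5


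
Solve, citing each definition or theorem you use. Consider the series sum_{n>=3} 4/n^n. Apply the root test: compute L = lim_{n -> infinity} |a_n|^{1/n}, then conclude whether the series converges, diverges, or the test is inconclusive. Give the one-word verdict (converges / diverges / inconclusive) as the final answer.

Let a_n denote the general term. Form |a_n|^(1/n) and simplify:
|a_n|^(1/n) = 2^(2/n)/n
Take the limit as n -> infinity: L = 0.
Since L = 0 < 1, the root test implies convergence.

converges


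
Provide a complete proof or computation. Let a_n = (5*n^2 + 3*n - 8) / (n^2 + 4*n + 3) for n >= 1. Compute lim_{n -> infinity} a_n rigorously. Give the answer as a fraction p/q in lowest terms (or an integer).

Divide numerator and denominator by n^2, the highest power:
numerator / n^2 = 5 + 3/n - 8/n^2
denominator / n^2 = 1 + 4/n + 3/n^2
As n -> infinity, all terms of the form c/n^k (k >= 1) tend to 0.
So numerator / n^2 -> 5 and denominator / n^2 -> 1.
Therefore lim a_n = 5.

5


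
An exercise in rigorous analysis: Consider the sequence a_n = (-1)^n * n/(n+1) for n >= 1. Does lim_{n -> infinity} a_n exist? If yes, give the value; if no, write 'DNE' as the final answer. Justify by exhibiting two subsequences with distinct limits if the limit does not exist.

Examine the behaviour of a_n along subsequences.
a_{2k} = 2k/(2k+1) -> 1. a_{2k+1} = -(2k+1)/(2k+2) -> -1.
Since these two subsequential limits are 1 and -1, distinct, the full sequence cannot converge (a convergent sequence has all subsequences tending to the same limit). So lim a_n does not exist.

DNE


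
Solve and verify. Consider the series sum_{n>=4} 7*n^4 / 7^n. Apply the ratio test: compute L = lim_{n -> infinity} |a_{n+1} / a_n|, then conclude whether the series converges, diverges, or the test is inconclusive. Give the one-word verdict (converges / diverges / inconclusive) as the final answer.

Let a_n denote the general term. Form the ratio a_{n+1}/a_n and simplify:
a_{n+1}/a_n = (n + 1)^4/(7*n^4)
Take the limit as n -> infinity: L = 1/7.
Since L = 1/7 < 1, the ratio test implies the series converges.

converges


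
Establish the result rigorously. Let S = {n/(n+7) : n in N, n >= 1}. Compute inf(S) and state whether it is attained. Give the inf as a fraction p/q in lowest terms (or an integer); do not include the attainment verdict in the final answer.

Analysis:
- Values: 1/8, 2/9, 3/10, 4/11, ... strictly increasing.
- Minimum is 1/8 (n=1); inf = 1/8 (attained).
- n/(n+7) = 1 - 7/(n+7) -> 1 from below as n -> infinity, and never equals 1.
- So sup = 1 (not attained).
Conclusion: inf(S) = 1/8, attained in S.

1/8


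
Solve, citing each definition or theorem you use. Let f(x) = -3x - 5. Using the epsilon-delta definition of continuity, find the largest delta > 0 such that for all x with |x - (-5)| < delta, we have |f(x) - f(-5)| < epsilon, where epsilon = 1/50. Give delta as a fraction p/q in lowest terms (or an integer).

We compute f(-5) = -3*(-5) - 5 = 10.
|f(x) - f(-5)| = |-3x - 5 - (10)| = |-3(x - (-5))| = 3|x - (-5)|.
We need 3|x - (-5)| < 1/50, i.e. |x - (-5)| < 1/50 / 3 = 1/150.
So any delta <= 1/150 works. Conversely, if delta > 1/150, then x = -5 + 1/150 satisfies |x - (-5)| = 1/150 < delta but |f(x) - f(-5)| = 3 * 1/150 = 1/50, which is not < 1/50; so no larger delta works.
Hence the largest such delta is 1/150.

1/150


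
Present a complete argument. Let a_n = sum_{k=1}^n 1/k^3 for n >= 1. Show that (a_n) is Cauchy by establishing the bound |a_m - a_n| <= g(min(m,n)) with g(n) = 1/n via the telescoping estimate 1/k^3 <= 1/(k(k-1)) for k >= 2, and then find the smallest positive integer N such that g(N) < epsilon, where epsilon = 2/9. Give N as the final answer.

For m > n >= 1: |a_m - a_n| = sum_{k=n+1}^m 1/k^3.
Use 1/k^3 <= 1/(k(k-1)) = 1/(k-1) - 1/k for k >= 2 (which holds since k^3 >= k^2 >= k(k-1) for k >= 2):
sum_{k=n+1}^m 1/k^3 <= sum_{k=n+1}^m (1/(k-1) - 1/k) = 1/n - 1/m <= 1/n.
By symmetry the same bound holds with n,m swapped, so |a_m - a_n| <= 1/min(m,n) = g(min(m,n)). Since g(n) -> 0, (a_n) is Cauchy.
Now solve g(N) < 2/9: 1/N < 2/9 <=> N > 1/(2/9) = 9/2.
The smallest integer strictly greater than 9/2 is N = 5.
Check: g(5) = 1/5 < 2/9; g(4) = 1/4 >= 2/9. So N = 5.

5


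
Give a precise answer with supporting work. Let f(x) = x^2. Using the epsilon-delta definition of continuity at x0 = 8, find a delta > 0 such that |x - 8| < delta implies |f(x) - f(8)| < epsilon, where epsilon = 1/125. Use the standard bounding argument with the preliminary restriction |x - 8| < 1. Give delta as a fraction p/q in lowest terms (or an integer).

Factor: |x^2 - (8)^2| = |x - 8| * |x + 8|.
Impose |x - 8| < 1 first. Then |x + 8| = |(x - 8) + 2*(8)| <= |x - 8| + 2*|8| < 1 + 16 = 17.
So |x^2 - (8)^2| < delta * 17.
We need delta * 17 <= 1/125, i.e. delta <= 1/125/17 = 1/2125.
Since 1/2125 < 1, this is tighter than 1; take delta = 1/2125.
So delta = 1/2125 works.

1/2125


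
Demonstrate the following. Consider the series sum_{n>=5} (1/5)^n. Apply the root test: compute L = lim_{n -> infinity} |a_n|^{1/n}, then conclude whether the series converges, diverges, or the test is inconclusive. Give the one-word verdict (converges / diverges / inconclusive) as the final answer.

Let a_n denote the general term. Form |a_n|^(1/n) and simplify:
|a_n|^(1/n) = 1/5
Take the limit as n -> infinity: L = 1/5.
Since L = 1/5 < 1, the root test implies convergence.

converges


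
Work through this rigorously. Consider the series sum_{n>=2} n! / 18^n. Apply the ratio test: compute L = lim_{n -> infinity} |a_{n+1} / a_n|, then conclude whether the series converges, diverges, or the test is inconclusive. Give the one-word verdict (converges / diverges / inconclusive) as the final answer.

Let a_n denote the general term. Form the ratio a_{n+1}/a_n and simplify:
a_{n+1}/a_n = n/18 + 1/18
Take the limit as n -> infinity: L = infinity.
Since L = infinity > 1 (or L = infinity), the ratio test implies the series diverges.

diverges


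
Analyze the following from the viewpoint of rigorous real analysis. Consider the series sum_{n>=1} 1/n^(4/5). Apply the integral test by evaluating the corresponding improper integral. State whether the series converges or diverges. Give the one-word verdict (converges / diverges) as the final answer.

Let f(x) = x^(-4/5). Then f is positive, continuous, and decreasing on [1, infinity), so the integral test applies.
Compute the improper integral int_{1}^infinity f(x) dx:
  antiderivative F(x) = 5*x^(1/5).
  As x -> infinity, F(x) -> infinity (since p = 4/5 < 1).
  So the integral diverges. By the integral test, the series diverges.

diverges


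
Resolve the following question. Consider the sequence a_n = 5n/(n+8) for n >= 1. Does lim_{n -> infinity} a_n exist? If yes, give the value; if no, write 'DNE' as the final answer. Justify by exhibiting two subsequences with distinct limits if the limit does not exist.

Examine the behaviour of a_n along subsequences.
Even-n subsequence a_{2k} = 5(2k)/(2k+8) -> 5. Odd-n subsequence a_{2k+1} = 5(2k+1)/(2k+9) -> 5. Both tend to 5, which suggests the limit is 5; verify directly.
|a_n - 5| = |5n - 5(n+8)| / (n+8) = 40/(n+8) < 40/n for every n >= 1.
Given epsilon > 0, choose a positive integer N > 40/epsilon. Then for all n >= N, |a_n - 5| < 40/n <= 40/N < epsilon.
So by the definition of the limit, lim a_n exists and equals 5.

5
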